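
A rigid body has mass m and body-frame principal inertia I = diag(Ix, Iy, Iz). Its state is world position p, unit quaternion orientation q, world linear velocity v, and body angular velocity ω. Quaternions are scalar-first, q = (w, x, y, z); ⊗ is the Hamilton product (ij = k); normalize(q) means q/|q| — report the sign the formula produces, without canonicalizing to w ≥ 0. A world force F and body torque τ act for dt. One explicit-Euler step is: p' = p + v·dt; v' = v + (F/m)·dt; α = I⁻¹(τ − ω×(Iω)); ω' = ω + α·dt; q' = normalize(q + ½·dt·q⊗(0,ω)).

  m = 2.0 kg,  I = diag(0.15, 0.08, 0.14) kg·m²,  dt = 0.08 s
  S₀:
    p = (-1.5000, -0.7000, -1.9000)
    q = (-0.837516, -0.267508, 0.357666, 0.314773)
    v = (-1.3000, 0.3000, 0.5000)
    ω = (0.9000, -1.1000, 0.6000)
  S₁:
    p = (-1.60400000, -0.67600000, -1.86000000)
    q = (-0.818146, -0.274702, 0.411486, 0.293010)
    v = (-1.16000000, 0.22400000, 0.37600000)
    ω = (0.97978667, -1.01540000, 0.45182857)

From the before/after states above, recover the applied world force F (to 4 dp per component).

velocity change Δv = (0.14000000, -0.07600000, -0.12400000)
applied force F = (3.5000, -1.9000, -3.1000)

F = (3.5000, -1.9000, -3.1000)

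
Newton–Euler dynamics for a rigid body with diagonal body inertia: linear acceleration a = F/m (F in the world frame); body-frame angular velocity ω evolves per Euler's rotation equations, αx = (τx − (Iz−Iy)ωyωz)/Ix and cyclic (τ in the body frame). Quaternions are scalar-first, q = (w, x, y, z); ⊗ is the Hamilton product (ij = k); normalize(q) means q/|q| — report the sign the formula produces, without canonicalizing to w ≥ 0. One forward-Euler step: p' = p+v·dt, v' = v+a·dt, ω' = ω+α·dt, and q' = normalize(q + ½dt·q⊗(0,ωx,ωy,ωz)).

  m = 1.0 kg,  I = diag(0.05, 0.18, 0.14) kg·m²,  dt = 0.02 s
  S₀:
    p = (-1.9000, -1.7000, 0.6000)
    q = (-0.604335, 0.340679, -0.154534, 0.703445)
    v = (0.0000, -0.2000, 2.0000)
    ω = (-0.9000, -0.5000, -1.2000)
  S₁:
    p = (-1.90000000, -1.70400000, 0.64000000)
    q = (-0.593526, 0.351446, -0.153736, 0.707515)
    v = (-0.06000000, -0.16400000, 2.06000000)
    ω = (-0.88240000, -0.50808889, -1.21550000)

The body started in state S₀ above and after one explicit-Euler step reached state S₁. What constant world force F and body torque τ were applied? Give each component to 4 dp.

ω₁ − ω₀ = (0.01760000, -0.00808889, -0.01550000)
precession coupling = (-0.0240, -0.0972, 0.0585)
τ = I·(Δω/dt) + ω₀×(Iω₀) = (0.0200, -0.1700, -0.0500)
velocity change Δv = (-0.06000000, 0.03600000, 0.06000000)
applied force F = (-3.0000, 1.8000, 3.0000)

F = (-3.0000, 1.8000, 3.0000)
τ = (0.0200, -0.1700, -0.0500)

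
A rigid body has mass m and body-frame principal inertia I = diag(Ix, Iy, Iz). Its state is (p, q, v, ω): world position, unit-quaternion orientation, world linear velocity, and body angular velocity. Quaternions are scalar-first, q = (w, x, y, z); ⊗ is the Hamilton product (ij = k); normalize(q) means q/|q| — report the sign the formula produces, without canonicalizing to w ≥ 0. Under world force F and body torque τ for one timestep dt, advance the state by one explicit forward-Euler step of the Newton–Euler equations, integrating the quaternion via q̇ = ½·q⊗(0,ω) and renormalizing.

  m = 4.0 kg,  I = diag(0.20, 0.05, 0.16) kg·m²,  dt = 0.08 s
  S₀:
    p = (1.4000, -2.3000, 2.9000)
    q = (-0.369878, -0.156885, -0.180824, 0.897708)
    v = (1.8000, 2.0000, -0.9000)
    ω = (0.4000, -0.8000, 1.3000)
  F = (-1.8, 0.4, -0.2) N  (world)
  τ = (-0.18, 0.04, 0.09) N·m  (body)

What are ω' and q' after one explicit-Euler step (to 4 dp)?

(τ − ω×Iω)/I = (-0.3280, 0.3840, 0.2625)
ω + α·dt = (0.3738, -0.7693, 1.3210)
Hamilton product q⊗(0,ω) = (-1.2489256, 0.3351440, 0.8589361, -0.2830038)
q + ½dt·q⊗(0,ω), renormalized = (-0.4190, -0.1432, -0.1462, 0.8846)

ω' = (0.3738, -0.7693, 1.3210)
q' = (-0.4190, -0.1432, -0.1462, 0.8846)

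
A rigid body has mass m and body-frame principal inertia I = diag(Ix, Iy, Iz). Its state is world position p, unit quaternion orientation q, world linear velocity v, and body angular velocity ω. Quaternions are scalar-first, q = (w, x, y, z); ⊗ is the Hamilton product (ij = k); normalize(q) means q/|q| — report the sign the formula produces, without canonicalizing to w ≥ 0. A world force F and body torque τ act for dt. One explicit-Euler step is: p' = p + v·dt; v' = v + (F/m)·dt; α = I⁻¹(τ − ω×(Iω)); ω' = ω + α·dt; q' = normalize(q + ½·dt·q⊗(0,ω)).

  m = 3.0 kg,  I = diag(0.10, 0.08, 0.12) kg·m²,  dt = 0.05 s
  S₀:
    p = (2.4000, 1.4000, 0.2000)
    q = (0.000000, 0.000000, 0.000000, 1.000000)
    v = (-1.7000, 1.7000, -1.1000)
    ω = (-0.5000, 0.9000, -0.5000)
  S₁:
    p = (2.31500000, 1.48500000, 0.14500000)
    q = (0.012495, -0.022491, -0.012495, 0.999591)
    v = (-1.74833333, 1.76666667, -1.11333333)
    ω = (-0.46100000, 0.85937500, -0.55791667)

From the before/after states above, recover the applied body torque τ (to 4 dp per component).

Δω = ω₁−ω₀ = (0.03900000, -0.04062500, -0.05791667)
applied torque τ = (0.0600, -0.0700, -0.1300)

τ = (0.0600, -0.0700, -0.1300)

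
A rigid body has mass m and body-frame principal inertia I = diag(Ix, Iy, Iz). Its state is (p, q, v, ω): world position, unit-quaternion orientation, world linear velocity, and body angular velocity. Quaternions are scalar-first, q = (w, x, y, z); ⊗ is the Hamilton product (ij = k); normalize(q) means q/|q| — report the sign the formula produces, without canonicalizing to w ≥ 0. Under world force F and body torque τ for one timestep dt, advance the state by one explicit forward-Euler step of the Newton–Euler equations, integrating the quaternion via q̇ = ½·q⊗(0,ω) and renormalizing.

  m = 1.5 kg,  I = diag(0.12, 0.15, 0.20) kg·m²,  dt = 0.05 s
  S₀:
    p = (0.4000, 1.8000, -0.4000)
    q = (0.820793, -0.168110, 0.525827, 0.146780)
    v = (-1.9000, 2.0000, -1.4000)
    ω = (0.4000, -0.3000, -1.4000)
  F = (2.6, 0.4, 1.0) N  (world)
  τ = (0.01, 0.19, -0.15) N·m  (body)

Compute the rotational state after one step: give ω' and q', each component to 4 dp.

ω' = (0.3954, -0.2516, -1.4366)
q' = (0.8310, -0.1771, 0.5149, 0.1140)

α = I⁻¹(τ − ω×Iω) = (-0.0917, 0.9680, -0.7320)
ω + α·dt = (0.3954, -0.2516, -1.4366)
Hamilton product q⊗(0,ω) = (0.4304841, -0.3638066, -0.4228799, -1.3090080)
q' = normalize(q + ½dt·q⊗(0,ω)) = (0.8310, -0.1771, 0.5149, 0.1140)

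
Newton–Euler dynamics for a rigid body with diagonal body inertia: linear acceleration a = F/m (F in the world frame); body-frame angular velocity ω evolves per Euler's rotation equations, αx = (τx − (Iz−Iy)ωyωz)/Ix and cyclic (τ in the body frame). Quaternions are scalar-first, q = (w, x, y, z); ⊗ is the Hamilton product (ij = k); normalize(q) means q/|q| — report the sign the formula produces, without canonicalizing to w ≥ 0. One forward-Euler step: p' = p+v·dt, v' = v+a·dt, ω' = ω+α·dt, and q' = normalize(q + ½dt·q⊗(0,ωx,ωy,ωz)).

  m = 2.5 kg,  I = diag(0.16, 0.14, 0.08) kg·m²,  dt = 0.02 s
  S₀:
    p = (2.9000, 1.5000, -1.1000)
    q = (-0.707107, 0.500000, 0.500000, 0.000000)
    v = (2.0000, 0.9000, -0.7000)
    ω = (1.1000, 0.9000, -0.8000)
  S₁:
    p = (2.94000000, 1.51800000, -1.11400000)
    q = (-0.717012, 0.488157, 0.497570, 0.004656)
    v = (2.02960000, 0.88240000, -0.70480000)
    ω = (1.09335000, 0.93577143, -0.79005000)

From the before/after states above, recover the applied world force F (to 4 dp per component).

F = (3.7000, -2.2000, -0.6000)

Δv = v₁−v₀ = (0.02960000, -0.01760000, -0.00480000)
applied force F = (3.7000, -2.2000, -0.6000)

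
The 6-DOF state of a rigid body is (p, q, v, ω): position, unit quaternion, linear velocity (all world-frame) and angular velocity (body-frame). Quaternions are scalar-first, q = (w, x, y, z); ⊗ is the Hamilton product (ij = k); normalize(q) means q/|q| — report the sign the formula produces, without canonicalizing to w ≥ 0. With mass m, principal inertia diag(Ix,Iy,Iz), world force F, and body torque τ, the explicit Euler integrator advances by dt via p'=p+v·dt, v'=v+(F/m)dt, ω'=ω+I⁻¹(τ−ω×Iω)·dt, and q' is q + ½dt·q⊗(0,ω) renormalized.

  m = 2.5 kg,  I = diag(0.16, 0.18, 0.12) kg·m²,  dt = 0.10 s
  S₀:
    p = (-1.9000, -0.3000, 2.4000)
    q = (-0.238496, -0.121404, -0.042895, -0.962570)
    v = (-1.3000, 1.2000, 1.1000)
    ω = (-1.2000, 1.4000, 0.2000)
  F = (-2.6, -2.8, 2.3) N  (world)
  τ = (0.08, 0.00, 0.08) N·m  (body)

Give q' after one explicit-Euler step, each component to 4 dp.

q⊗(0,ω) = (0.1068822, 1.6252142, 0.8454704, -0.2691388)
q' = normalize(q + ½dt·q⊗(0,ω)) = (-0.2322, -0.0400, -0.0006, -0.9719)

q' = (-0.2322, -0.0400, -0.0006, -0.9719)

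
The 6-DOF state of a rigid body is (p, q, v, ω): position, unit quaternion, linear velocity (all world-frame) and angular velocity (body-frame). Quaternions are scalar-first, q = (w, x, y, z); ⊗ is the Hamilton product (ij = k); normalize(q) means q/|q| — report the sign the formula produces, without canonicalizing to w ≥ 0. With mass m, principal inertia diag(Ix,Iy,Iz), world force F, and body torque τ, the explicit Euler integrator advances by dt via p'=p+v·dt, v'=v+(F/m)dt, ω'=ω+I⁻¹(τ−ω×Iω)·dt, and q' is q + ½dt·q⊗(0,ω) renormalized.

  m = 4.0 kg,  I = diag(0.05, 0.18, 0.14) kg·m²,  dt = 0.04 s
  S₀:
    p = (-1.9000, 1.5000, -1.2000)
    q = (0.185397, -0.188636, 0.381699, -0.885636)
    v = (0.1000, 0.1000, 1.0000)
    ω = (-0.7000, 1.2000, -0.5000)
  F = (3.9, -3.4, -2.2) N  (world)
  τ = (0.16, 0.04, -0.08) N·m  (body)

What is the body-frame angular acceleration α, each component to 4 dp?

precession coupling ω×(Iω) = (0.0240, -0.0315, -0.1092)
angular accel α = (2.7200, 0.3972, 0.2086)

α = (2.7200, 0.3972, 0.2086)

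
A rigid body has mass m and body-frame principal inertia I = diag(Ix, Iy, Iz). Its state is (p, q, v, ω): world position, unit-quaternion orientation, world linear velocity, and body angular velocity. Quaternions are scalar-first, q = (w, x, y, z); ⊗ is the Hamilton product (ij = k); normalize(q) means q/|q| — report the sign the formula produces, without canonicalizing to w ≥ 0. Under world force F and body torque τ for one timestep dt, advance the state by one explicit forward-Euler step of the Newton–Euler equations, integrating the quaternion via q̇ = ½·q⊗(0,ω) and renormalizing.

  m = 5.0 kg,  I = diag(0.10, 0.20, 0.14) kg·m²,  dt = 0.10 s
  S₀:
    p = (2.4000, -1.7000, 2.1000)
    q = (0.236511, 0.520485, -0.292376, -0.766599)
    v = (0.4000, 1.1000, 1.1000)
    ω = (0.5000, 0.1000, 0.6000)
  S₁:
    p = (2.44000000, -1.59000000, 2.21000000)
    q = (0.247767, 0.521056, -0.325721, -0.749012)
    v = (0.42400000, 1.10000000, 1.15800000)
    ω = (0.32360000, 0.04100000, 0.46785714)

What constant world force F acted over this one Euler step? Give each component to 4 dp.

velocity change Δv = (0.02400000, 0.00000000, 0.05800000)
applied force F = (1.2000, 0.0000, 2.9000)

F = (1.2000, 0.0000, 2.9000)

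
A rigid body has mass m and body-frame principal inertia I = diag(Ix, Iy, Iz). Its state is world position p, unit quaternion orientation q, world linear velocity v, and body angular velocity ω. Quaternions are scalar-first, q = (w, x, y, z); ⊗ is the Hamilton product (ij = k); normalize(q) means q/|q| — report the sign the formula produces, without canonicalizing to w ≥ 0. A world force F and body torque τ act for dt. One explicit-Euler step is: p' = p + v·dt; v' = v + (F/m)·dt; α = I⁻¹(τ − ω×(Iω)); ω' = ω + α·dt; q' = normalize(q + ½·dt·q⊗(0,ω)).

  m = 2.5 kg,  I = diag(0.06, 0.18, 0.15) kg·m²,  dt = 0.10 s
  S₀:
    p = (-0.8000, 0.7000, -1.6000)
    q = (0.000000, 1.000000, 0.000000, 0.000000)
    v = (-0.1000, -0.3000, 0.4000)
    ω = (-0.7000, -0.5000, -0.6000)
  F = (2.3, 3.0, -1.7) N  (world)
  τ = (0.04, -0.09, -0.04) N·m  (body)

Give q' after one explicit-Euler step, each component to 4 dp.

Hamilton product q⊗(0,ω) = (0.7000000, 0.0000000, 0.6000000, -0.5000000)
q' = normalize(q + ½dt·q⊗(0,ω)) = (0.0350, 0.9986, 0.0300, -0.0250)

q' = (0.0350, 0.9986, 0.0300, -0.0250)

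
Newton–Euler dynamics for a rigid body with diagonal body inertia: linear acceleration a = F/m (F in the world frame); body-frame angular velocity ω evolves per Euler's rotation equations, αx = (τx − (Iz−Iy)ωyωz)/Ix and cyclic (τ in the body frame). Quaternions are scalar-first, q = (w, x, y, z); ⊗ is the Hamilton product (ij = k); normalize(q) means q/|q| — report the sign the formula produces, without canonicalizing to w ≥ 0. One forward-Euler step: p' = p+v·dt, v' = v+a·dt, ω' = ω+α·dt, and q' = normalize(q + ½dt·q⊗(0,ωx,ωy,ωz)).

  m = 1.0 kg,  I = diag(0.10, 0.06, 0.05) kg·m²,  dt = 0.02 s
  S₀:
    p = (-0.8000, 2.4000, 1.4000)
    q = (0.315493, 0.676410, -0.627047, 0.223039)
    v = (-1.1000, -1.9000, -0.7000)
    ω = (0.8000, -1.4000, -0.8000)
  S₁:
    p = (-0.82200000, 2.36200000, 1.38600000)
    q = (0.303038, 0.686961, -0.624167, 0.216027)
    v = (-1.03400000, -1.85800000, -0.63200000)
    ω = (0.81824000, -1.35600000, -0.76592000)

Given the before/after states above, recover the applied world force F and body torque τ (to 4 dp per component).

velocity change Δv = (0.06600000, 0.04200000, 0.06800000)
applied force F = (3.3000, 2.1000, 3.4000)
ω₁ − ω₀ = (0.01824000, 0.04400000, 0.03408000)
precession coupling = (-0.0112, -0.0320, 0.0448)
applied torque τ = (0.0800, 0.1000, 0.1300)

F = (3.3000, 2.1000, 3.4000)
τ = (0.0800, 0.1000, 0.1300)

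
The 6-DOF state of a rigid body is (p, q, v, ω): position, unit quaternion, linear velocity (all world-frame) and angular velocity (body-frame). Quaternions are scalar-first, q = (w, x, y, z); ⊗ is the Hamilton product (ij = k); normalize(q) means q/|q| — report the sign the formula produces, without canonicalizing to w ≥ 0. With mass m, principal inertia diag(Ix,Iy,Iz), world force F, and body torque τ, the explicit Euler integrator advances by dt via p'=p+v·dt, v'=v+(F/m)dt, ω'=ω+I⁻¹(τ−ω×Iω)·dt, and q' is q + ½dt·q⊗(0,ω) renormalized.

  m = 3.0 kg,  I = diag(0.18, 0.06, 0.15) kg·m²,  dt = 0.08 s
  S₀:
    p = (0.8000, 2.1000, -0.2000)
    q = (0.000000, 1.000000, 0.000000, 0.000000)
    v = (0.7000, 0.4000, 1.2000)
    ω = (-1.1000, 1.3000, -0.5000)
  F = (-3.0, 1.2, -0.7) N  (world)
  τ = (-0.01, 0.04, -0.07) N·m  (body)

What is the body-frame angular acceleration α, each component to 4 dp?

gyro term ω×Iω = (-0.0585, 0.0165, 0.1716)
(τ − ω×Iω)/I = (0.2694, 0.3917, -1.6107)

α = (0.2694, 0.3917, -1.6107)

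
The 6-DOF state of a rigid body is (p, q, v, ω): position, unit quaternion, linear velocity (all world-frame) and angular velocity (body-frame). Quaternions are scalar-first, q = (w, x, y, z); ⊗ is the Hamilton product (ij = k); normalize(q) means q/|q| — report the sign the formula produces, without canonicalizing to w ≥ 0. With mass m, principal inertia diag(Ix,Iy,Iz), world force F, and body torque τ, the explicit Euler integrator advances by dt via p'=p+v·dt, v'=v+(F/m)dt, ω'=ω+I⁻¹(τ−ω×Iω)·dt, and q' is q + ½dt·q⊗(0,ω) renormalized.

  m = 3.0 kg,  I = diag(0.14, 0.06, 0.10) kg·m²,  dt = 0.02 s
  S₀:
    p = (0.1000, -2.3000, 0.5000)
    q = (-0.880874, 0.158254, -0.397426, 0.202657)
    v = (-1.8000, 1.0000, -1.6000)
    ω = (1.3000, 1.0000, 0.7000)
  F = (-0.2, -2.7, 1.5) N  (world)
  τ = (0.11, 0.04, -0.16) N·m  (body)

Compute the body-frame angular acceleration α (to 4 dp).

α = (0.5857, 0.0600, -0.5600)

gyro term ω×Iω = (0.0280, 0.0364, -0.1040)
α = I⁻¹(τ − ω×Iω) = (0.5857, 0.0600, -0.5600)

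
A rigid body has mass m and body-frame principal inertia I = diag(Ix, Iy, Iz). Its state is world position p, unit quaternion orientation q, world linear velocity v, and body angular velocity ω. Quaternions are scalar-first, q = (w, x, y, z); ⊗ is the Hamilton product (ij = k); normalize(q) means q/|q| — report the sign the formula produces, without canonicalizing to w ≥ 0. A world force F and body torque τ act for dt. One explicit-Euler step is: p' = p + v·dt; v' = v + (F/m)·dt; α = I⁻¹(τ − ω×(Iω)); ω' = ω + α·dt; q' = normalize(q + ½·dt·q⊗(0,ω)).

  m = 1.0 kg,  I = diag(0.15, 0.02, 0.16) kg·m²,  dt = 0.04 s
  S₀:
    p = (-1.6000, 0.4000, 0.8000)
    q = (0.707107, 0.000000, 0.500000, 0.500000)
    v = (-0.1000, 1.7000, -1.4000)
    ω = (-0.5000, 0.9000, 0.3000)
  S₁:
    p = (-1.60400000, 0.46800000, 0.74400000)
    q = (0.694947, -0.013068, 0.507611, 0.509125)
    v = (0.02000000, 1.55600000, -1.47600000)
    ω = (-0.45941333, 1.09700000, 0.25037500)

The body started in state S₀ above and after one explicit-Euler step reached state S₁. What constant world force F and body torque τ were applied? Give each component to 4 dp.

Δω = ω₁−ω₀ = (0.04058667, 0.19700000, -0.04962500)
gyro term ω₀×Iω₀ = (0.0378, 0.0015, 0.0585)
applied torque τ = (0.1900, 0.1000, -0.1400)
velocity change Δv = (0.12000000, -0.14400000, -0.07600000)
applied force F = (3.0000, -3.6000, -1.9000)

F = (3.0000, -3.6000, -1.9000)
τ = (0.1900, 0.1000, -0.1400)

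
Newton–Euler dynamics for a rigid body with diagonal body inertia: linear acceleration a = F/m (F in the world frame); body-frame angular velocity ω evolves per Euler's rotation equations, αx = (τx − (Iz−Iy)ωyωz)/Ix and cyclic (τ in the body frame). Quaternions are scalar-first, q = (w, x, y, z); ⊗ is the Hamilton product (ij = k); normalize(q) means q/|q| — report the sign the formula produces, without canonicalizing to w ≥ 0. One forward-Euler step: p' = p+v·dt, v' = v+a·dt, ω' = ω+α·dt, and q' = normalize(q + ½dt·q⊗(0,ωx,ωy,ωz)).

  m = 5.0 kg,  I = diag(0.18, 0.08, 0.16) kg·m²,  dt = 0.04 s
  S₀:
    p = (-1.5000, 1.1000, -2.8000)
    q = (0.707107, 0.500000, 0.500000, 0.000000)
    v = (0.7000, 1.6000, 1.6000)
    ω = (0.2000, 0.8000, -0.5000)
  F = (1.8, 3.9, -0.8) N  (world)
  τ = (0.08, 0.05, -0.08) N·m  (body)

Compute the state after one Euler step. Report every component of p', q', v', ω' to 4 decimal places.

a = (0.3600, 0.7800, -0.1600)
p + v·dt = (-1.4720, 1.1640, -2.7360)
new velocity v' = (0.7144, 1.6312, 1.5936)
precession coupling ω×(Iω) = (-0.0320, -0.0020, -0.0160)
α = I⁻¹(τ − ω×Iω) = (0.6222, 0.6500, -0.4000)
ω + α·dt = (0.2249, 0.8260, -0.5160)
2q̇ = q⊗(0,ω) = (-0.5000000, -0.1085786, 0.8156856, -0.0535535)
updated quaternion q' = (0.6970, 0.4977, 0.5162, -0.0011)

p' = (-1.4720, 1.1640, -2.7360)
q' = (0.6970, 0.4977, 0.5162, -0.0011)
v' = (0.7144, 1.6312, 1.5936)
ω' = (0.2249, 0.8260, -0.5160)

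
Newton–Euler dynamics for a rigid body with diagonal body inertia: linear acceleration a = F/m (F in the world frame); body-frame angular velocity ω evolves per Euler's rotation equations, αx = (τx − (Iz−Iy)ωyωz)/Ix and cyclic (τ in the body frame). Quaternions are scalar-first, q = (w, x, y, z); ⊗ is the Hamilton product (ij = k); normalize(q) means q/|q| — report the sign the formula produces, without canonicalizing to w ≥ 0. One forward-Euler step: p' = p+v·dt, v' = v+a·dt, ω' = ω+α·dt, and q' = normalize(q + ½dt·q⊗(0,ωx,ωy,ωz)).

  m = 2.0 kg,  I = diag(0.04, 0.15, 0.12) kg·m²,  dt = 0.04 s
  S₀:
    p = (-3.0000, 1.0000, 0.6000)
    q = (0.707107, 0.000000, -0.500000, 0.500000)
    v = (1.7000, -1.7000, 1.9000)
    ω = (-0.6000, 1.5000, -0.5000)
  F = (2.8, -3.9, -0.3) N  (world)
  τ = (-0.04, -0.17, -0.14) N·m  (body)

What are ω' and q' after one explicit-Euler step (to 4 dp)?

precession coupling ω×(Iω) = (0.0225, -0.0240, -0.0990)
(τ − ω×Iω)/I = (-1.5625, -0.9733, -0.3417)
ω + α·dt = (-0.6625, 1.4611, -0.5137)
q⊗(0,ω) = (1.0000000, -0.9242642, 0.7606605, -0.6535535)
updated quaternion q' = (0.7267, -0.0185, -0.4845, 0.4867)

ω' = (-0.6625, 1.4611, -0.5137)
q' = (0.7267, -0.0185, -0.4845, 0.4867)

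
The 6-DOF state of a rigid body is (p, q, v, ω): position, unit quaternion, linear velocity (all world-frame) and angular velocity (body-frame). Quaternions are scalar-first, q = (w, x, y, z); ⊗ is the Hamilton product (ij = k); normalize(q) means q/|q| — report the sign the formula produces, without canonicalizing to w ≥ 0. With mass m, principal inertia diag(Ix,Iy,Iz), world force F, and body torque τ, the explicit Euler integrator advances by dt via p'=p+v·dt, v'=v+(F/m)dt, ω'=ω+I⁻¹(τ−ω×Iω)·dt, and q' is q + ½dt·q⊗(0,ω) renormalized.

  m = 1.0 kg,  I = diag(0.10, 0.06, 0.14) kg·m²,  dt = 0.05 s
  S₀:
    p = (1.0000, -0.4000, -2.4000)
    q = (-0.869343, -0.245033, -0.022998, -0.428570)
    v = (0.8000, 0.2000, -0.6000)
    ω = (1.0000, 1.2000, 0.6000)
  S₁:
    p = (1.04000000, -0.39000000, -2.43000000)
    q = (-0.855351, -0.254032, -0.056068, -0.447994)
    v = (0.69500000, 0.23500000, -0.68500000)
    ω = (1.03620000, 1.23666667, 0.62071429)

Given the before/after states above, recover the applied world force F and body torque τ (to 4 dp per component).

rate change Δω = (0.03620000, 0.03666667, 0.02071429)
I·α + gyro = (0.1300, 0.0200, 0.0100)
Δv = v₁−v₀ = (-0.10500000, 0.03500000, -0.08500000)
applied force F = (-2.1000, 0.7000, -1.7000)

F = (-2.1000, 0.7000, -1.7000)
τ = (0.1300, 0.0200, 0.0100)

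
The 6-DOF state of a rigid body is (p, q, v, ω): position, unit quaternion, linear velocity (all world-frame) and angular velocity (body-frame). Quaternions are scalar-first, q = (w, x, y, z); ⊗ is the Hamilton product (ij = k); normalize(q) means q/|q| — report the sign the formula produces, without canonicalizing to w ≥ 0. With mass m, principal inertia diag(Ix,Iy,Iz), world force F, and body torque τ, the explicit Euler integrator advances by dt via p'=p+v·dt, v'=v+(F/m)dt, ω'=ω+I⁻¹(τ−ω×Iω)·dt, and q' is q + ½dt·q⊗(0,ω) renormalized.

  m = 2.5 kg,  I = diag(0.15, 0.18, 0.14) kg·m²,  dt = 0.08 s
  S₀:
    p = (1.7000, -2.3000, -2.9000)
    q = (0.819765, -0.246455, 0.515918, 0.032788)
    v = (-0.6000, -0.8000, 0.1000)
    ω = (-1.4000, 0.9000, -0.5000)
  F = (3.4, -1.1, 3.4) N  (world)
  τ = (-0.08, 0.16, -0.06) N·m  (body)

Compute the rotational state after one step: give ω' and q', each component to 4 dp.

ω' = (-1.4523, 0.9680, -0.5127)
q' = (0.7861, -0.3031, 0.5374, 0.0363)

α = I⁻¹(τ − ω×Iω) = (-0.6533, 0.8500, -0.1586)
ω + α·dt = (-1.4523, 0.9680, -0.5127)
Hamilton product q⊗(0,ω) = (-0.7929692, -1.4351392, 0.5686578, 0.0905932)
q' = normalize(q + ½dt·q⊗(0,ω)) = (0.7861, -0.3031, 0.5374, 0.0363)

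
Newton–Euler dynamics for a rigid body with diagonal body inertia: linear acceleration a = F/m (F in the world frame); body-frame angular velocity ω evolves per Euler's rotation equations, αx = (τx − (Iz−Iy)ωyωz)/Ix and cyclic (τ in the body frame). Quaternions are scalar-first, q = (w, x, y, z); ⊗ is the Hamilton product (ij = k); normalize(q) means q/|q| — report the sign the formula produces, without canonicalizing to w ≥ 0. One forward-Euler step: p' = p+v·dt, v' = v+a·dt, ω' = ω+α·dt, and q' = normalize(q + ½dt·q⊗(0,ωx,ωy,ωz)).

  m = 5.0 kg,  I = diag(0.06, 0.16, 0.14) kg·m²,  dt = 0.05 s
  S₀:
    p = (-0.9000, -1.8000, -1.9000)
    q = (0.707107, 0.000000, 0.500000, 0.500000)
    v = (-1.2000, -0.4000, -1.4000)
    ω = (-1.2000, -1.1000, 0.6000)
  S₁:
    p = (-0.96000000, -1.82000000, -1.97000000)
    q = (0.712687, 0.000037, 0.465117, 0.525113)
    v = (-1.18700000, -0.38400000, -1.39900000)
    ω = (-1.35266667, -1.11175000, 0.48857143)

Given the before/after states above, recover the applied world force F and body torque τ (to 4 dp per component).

F = (1.3000, 1.6000, 0.1000)
τ = (-0.1700, 0.0200, -0.1800)

ω₁ − ω₀ = (-0.15266667, -0.01175000, -0.11142857)
τ = I·(Δω/dt) + ω₀×(Iω₀) = (-0.1700, 0.0200, -0.1800)
v₁ − v₀ = (0.01300000, 0.01600000, 0.00100000)
m·(v₁−v₀)/dt = (1.3000, 1.6000, 0.1000)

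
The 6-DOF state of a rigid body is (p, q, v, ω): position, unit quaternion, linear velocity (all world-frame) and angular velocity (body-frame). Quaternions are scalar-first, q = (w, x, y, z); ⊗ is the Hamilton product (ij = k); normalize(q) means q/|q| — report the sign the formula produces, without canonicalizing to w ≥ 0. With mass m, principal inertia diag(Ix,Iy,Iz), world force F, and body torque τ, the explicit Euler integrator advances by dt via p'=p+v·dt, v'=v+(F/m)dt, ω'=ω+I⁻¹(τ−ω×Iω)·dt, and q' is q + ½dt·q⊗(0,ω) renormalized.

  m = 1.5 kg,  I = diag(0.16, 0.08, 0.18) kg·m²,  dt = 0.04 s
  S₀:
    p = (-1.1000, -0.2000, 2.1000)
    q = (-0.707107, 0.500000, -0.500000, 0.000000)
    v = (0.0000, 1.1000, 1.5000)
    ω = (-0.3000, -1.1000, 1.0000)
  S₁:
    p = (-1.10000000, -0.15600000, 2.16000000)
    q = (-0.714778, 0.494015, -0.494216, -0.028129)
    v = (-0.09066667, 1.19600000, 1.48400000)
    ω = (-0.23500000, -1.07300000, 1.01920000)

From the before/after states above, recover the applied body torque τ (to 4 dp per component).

τ = (0.1500, 0.0600, 0.0600)

rate change Δω = (0.06500000, 0.02700000, 0.01920000)
applied torque τ = (0.1500, 0.0600, 0.0600)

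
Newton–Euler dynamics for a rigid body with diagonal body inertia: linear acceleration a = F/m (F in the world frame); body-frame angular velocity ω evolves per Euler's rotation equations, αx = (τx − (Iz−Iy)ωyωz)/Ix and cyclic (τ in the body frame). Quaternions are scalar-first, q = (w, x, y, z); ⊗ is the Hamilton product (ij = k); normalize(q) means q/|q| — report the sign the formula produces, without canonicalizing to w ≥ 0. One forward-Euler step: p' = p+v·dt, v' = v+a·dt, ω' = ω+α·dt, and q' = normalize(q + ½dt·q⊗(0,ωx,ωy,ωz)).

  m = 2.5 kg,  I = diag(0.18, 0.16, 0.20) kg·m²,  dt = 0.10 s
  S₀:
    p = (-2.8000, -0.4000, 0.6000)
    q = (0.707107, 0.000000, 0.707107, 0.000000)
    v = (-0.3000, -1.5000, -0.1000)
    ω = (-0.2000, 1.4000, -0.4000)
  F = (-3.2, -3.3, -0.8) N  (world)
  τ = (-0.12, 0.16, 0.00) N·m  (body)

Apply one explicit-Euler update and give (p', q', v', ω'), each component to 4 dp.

linear accel F/m = (-1.2800, -1.3200, -0.3200)
p' = p + v·dt = (-2.8300, -0.5500, 0.5900)
new velocity v' = (-0.4280, -1.6320, -0.1320)
precession coupling ω×(Iω) = (-0.0224, -0.0016, 0.0056)
angular accel α = (-0.5422, 1.0100, -0.0280)
ω' = ω + α·dt = (-0.2542, 1.5010, -0.4028)
Hamilton product q⊗(0,ω) = (-0.9899498, -0.4242642, 0.9899498, -0.1414214)
q' = normalize(q + ½dt·q⊗(0,ω)) = (0.6558, -0.0212, 0.7546, -0.0071)

p' = (-2.8300, -0.5500, 0.5900)
q' = (0.6558, -0.0212, 0.7546, -0.0071)
v' = (-0.4280, -1.6320, -0.1320)
ω' = (-0.2542, 1.5010, -0.4028)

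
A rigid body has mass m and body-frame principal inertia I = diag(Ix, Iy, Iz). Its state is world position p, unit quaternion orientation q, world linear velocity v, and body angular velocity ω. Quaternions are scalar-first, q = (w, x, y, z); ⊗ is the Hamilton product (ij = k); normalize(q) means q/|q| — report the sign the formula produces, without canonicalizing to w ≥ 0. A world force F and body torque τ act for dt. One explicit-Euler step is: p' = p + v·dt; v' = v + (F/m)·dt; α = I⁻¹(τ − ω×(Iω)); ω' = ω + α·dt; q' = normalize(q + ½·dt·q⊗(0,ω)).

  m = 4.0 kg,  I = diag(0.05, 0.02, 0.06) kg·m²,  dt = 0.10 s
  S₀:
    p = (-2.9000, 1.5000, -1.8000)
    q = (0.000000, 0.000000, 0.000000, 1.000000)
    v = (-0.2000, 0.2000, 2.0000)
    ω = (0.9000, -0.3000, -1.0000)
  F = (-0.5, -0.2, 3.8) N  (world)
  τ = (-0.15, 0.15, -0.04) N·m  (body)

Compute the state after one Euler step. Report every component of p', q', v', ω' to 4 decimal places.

p + v·dt = (-2.9200, 1.5200, -1.6000)
v' = v + a·dt = (-0.2125, 0.1950, 2.0950)
precession coupling ω×(Iω) = (0.0120, 0.0090, 0.0081)
α = I⁻¹(τ − ω×Iω) = (-3.2400, 7.0500, -0.8017)
ω + α·dt = (0.5760, 0.4050, -1.0802)
q⊗(0,ω) = (1.0000000, 0.3000000, 0.9000000, 0.0000000)
updated quaternion q' = (0.0499, 0.0150, 0.0449, 0.9976)

p' = (-2.9200, 1.5200, -1.6000)
q' = (0.0499, 0.0150, 0.0449, 0.9976)
v' = (-0.2125, 0.1950, 2.0950)
ω' = (0.5760, 0.4050, -1.0802)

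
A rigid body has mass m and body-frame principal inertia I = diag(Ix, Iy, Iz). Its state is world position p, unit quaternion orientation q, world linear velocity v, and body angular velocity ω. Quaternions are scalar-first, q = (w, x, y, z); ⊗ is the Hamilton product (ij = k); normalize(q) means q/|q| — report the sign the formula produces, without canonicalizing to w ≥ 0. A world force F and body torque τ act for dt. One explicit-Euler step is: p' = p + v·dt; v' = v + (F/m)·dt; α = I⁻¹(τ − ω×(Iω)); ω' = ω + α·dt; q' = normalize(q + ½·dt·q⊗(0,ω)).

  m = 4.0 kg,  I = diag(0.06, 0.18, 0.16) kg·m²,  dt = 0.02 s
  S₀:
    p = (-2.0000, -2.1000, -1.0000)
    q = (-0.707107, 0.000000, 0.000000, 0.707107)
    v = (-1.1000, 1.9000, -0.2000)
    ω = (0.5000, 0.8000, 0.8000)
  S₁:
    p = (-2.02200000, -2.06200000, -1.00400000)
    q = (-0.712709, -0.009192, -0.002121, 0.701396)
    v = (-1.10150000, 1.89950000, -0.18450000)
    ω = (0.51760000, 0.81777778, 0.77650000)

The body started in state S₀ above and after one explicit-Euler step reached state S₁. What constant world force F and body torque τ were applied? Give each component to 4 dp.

F = (-0.3000, -0.1000, 3.1000)
τ = (0.0400, 0.1200, -0.1400)

rate change Δω = (0.01760000, 0.01777778, -0.02350000)
gyro term ω₀×Iω₀ = (-0.0128, -0.0400, 0.0480)
applied torque τ = (0.0400, 0.1200, -0.1400)
Δv = v₁−v₀ = (-0.00150000, -0.00050000, 0.01550000)
m·(v₁−v₀)/dt = (-0.3000, -0.1000, 3.1000)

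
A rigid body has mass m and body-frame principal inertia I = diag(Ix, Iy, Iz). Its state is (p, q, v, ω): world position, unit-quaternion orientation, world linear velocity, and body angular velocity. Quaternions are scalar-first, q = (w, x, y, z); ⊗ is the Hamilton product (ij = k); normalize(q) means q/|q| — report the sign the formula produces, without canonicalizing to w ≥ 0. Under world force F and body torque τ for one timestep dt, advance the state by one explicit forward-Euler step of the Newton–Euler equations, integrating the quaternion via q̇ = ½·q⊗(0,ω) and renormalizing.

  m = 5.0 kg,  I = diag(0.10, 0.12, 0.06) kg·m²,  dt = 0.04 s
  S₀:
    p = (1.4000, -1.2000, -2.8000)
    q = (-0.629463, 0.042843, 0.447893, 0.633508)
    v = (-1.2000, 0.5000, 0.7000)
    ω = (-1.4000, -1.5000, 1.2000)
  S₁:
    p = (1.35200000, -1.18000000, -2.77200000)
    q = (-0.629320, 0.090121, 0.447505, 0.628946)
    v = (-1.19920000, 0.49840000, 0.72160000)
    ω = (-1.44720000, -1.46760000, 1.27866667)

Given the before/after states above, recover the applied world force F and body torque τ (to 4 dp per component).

F = (0.1000, -0.2000, 2.7000)
τ = (-0.0100, 0.0300, 0.1600)

ω₁ − ω₀ = (-0.04720000, 0.03240000, 0.07866667)
ω₀×(Iω₀) = (0.1080, -0.0672, 0.0420)
τ = I·(Δω/dt) + ω₀×(Iω₀) = (-0.0100, 0.0300, 0.1600)
velocity change Δv = (0.00080000, -0.00160000, 0.02160000)
m·(v₁−v₀)/dt = (0.1000, -0.2000, 2.7000)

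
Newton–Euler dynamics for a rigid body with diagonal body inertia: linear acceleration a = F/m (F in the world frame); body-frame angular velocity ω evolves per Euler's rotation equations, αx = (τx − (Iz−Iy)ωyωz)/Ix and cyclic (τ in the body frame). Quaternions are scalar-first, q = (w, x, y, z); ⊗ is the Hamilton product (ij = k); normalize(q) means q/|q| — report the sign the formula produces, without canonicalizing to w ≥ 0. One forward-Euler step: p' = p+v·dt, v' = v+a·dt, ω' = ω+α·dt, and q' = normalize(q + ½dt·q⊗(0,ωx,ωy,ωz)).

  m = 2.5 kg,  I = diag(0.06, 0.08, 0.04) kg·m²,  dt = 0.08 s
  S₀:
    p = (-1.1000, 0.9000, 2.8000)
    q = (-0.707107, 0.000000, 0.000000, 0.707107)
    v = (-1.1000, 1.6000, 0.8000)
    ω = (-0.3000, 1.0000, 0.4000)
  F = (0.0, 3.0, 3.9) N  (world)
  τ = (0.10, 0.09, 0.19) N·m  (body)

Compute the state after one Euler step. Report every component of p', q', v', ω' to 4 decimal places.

precession coupling ω×(Iω) = (-0.0160, -0.0024, -0.0060)
α = I⁻¹(τ − ω×Iω) = (1.9333, 1.1550, 4.9000)
ω + α·dt = (-0.1453, 1.0924, 0.7920)
q⊗(0,ω) = (-0.2828428, -0.4949749, -0.9192391, -0.2828428)
updated quaternion q' = (-0.7177, -0.0198, -0.0367, 0.6951)
linear accel F/m = (0.0000, 1.2000, 1.5600)
new position p' = (-1.1880, 1.0280, 2.8640)
new velocity v' = (-1.1000, 1.6960, 0.9248)

p' = (-1.1880, 1.0280, 2.8640)
q' = (-0.7177, -0.0198, -0.0367, 0.6951)
v' = (-1.1000, 1.6960, 0.9248)
ω' = (-0.1453, 1.0924, 0.7920)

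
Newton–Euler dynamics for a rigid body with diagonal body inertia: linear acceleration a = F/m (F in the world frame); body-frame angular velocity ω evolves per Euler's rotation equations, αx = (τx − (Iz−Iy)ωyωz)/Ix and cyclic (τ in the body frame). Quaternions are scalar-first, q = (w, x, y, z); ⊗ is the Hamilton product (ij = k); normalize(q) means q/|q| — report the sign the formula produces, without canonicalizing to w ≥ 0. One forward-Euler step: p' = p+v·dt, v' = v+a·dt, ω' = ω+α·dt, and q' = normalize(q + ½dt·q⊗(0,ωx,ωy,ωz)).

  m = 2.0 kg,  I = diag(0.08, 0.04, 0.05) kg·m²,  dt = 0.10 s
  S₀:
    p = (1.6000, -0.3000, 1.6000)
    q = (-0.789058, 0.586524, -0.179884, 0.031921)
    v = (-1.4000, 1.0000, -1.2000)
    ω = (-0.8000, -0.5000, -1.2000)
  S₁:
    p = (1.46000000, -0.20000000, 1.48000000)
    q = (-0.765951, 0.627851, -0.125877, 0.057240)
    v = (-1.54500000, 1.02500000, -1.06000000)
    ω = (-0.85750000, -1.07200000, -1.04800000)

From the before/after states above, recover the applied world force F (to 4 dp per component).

F = (-2.9000, 0.5000, 2.8000)

velocity change Δv = (-0.14500000, 0.02500000, 0.14000000)
F = m·Δv/dt = (-2.9000, 0.5000, 2.8000)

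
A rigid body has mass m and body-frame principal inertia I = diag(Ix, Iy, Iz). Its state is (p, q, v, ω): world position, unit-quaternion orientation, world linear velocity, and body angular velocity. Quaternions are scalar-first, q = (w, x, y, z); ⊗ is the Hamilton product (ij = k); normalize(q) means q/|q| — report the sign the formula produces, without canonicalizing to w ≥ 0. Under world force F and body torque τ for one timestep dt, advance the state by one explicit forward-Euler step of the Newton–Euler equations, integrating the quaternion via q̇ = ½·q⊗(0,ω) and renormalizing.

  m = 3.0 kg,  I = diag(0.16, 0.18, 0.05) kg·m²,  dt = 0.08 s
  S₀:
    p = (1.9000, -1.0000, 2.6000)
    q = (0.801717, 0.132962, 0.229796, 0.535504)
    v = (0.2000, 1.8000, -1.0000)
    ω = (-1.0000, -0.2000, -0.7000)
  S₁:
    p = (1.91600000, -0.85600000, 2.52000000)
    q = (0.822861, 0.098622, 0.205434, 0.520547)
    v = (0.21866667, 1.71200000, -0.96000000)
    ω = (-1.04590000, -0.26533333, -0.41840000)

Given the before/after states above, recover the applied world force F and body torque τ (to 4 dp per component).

velocity change Δv = (0.01866667, -0.08800000, 0.04000000)
m·(v₁−v₀)/dt = (0.7000, -3.3000, 1.5000)
Δω = ω₁−ω₀ = (-0.04590000, -0.06533333, 0.28160000)
τ = I·(Δω/dt) + ω₀×(Iω₀) = (-0.1100, -0.0700, 0.1800)

F = (0.7000, -3.3000, 1.5000)
τ = (-0.1100, -0.0700, 0.1800)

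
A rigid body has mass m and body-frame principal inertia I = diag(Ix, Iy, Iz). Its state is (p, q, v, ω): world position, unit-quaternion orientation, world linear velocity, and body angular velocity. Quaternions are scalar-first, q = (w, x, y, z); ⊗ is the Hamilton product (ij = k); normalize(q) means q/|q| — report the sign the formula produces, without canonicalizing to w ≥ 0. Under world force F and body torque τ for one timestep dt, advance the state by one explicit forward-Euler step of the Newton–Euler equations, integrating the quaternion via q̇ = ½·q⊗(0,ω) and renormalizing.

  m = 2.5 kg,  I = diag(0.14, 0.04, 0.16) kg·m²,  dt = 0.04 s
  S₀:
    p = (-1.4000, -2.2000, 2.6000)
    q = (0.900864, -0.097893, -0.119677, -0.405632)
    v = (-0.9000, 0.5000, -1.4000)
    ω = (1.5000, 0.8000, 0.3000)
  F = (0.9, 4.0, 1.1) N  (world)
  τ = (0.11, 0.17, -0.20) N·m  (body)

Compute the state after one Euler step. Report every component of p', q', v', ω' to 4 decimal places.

precession coupling ω×(Iω) = (0.0288, -0.0090, -0.1200)
angular accel α = (0.5800, 4.4750, -0.5000)
ω' = ω + α·dt = (1.5232, 0.9790, 0.2800)
q⊗(0,ω) = (0.3642707, 1.6398985, 0.1416111, 0.3714603)
updated quaternion q' = (0.9076, -0.0651, -0.1168, -0.3980)
new position p' = (-1.4360, -2.1800, 2.5440)
v' = v + a·dt = (-0.8856, 0.5640, -1.3824)

p' = (-1.4360, -2.1800, 2.5440)
q' = (0.9076, -0.0651, -0.1168, -0.3980)
v' = (-0.8856, 0.5640, -1.3824)
ω' = (1.5232, 0.9790, 0.2800)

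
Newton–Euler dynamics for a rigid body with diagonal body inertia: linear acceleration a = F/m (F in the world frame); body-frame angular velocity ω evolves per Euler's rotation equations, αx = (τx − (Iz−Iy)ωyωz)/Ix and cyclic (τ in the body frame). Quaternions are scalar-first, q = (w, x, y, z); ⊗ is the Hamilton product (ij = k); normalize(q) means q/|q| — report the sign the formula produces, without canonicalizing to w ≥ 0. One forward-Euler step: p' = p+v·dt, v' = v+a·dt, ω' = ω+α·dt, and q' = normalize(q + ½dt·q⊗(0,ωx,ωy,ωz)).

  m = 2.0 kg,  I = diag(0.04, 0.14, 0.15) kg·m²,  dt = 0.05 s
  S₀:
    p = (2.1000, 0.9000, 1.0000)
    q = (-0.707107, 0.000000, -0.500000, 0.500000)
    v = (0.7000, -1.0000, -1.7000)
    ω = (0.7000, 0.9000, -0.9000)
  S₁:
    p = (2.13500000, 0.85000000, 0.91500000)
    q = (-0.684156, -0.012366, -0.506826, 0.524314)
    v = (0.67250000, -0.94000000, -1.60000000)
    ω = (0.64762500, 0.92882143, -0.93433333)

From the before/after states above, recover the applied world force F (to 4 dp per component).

F = (-1.1000, 2.4000, 4.0000)

v₁ − v₀ = (-0.02750000, 0.06000000, 0.10000000)
applied force F = (-1.1000, 2.4000, 4.0000)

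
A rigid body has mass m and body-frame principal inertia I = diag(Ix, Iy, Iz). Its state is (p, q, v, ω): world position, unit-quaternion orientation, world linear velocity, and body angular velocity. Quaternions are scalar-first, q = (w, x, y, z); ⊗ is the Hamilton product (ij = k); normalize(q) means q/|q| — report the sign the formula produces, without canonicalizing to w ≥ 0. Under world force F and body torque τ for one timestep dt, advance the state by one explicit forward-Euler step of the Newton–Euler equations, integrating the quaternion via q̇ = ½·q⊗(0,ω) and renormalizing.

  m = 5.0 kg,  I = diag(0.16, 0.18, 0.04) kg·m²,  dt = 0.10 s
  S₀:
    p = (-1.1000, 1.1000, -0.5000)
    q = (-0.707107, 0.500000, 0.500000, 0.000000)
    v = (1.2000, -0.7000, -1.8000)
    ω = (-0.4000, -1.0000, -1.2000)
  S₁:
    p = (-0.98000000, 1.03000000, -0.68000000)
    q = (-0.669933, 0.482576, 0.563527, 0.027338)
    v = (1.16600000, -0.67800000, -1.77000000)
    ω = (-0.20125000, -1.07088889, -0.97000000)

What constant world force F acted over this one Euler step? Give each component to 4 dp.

F = (-1.7000, 1.1000, 1.5000)

Δv = v₁−v₀ = (-0.03400000, 0.02200000, 0.03000000)
m·(v₁−v₀)/dt = (-1.7000, 1.1000, 1.5000)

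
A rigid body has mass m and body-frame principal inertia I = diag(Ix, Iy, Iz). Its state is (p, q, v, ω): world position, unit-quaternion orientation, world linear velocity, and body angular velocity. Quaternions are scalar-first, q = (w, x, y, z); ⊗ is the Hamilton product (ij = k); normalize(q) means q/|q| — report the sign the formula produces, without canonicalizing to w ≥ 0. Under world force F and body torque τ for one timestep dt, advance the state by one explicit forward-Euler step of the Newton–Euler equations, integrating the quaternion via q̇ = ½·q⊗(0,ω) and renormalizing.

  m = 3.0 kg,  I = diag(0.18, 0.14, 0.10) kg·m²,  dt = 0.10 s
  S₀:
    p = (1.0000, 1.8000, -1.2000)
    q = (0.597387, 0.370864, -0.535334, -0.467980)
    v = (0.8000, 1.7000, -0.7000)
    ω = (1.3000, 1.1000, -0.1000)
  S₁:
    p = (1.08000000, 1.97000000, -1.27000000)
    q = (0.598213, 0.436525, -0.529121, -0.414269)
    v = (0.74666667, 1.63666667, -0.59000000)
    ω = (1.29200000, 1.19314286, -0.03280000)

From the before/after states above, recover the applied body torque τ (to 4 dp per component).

rate change Δω = (-0.00800000, 0.09314286, 0.06720000)
applied torque τ = (-0.0100, 0.1200, 0.0100)

τ = (-0.0100, 0.1200, 0.0100)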